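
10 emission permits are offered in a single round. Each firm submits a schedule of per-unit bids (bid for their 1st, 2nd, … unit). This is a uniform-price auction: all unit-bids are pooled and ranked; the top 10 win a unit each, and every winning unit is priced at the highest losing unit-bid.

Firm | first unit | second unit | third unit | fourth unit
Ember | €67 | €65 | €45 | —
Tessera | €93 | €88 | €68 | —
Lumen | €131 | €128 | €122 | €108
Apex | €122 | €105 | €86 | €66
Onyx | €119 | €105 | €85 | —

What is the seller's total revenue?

Total revenue: €860

Pooled unit-bids ranked (top 10): 131 (Lumen-1), 128 (Lumen-2), 122 (Lumen-3), 122 (Apex-1), 119 (Onyx-1), 108 (Lumen-4), 105 (Apex-2), 105 (Onyx-2), 93 (Tessera-1), 88 (Tessera-2)
First bid not allocated: €86.
Allocation: Apex 2, Lumen 4, Onyx 2, Tessera 2. Every unit priced at €86.
Revenue = 10 × 86 = €860.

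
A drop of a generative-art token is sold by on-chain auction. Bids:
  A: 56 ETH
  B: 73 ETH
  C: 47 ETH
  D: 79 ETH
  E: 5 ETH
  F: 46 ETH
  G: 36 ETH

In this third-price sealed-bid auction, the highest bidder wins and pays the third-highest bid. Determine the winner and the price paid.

Third-price sealed-bid auction: the highest bidder wins and pays the third-highest bid.
Sorting bids: 79 (D) > 73 (B) > 56 (A) > 47 (C) > 46 (F) > 36 (G) > …
D wins; payment is bid #3 in the ranking = 56 ETH.

D pays 56 ETH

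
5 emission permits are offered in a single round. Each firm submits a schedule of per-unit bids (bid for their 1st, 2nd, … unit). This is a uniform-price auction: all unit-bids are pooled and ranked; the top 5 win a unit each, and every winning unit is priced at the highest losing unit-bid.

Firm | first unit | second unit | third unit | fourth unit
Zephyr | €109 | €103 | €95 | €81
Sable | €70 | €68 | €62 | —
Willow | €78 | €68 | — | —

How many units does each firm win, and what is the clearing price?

Pooled unit-bids ranked (top 5): 109 (Zephyr-1), 103 (Zephyr-2), 95 (Zephyr-3), 81 (Zephyr-4), 78 (Willow-1)
Highest rejected unit-bid = €70.
Allocation: Willow 1, Zephyr 4.

Willow 1, Zephyr 4; clearing price €70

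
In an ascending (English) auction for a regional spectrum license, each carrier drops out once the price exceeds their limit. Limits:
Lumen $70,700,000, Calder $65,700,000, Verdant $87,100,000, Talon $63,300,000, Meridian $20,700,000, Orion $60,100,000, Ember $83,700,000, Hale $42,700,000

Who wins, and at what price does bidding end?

Verdant wins at $83,700,000

Limits in order: 87,100,000 (Verdant) > 83,700,000 (Ember) > 70,700,000 (Lumen) > 65,700,000 (Calder) > 63,300,000 (Talon) > 60,100,000 (Orion) > …
Ember is the last rival to drop out, at $83,700,000; Verdant remains and wins at that price.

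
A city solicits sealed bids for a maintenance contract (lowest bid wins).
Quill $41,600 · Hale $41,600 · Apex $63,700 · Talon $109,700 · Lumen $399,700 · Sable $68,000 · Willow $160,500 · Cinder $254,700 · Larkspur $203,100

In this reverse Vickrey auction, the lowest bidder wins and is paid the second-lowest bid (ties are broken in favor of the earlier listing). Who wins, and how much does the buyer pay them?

Quill is paid $41,600

Sorting bids: 41,600 (Quill) < 41,600 (Hale) < 63,700 (Apex) < 68,000 (Sable) < 109,700 (Talon) < 160,500 (Willow) < …
Quill and Hale tie at $41,600; tie-break gives it to Quill.
Quill is lowest; is paid the second-lowest bid, $41,600.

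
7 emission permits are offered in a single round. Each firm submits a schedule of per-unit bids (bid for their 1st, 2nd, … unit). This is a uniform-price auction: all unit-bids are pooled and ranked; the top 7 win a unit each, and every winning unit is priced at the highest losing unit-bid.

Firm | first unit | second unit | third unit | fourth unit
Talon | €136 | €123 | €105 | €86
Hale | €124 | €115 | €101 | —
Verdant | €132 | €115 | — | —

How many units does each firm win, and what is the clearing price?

All unit-bids, highest first — top 7: 136 (Talon-1), 132 (Verdant-1), 124 (Hale-1), 123 (Talon-2), 115 (Hale-2), 115 (Verdant-2), 105 (Talon-3)
The (k+1)-th unit-bid is €101.
Allocation: Hale 2, Talon 3, Verdant 2.

Hale 2, Talon 3, Verdant 2; clearing price €101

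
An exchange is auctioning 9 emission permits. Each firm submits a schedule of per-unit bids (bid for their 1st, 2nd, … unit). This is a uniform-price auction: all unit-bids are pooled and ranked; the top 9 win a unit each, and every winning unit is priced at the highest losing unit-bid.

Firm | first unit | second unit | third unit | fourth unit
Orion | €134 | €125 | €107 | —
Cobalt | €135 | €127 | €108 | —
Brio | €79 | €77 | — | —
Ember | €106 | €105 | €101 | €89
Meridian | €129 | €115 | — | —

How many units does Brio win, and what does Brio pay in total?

Brio: 0 units, pays €0

All unit-bids, highest first — top 9: 135 (Cobalt-1), 134 (Orion-1), 129 (Meridian-1), 127 (Cobalt-2), 125 (Orion-2), 115 (Meridian-2), 108 (Cobalt-3), 107 (Orion-3), 106 (Ember-1)
Highest rejected unit-bid = €105.
Brio wins 0 unit(s) at €105 each.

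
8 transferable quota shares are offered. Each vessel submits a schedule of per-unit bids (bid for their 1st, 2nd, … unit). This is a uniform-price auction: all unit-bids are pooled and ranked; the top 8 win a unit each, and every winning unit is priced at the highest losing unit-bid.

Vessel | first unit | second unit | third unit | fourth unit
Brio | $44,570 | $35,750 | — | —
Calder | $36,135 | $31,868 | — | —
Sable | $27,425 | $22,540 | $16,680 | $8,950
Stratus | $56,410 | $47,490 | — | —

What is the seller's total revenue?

Pooled unit-bids ranked (top 8): 56,410 (Stratus-1), 47,490 (Stratus-2), 44,570 (Brio-1), 36,135 (Calder-1), 35,750 (Brio-2), 31,868 (Calder-2), 27,425 (Sable-1), 22,540 (Sable-2)
First bid not allocated: $16,680.
Allocation: Brio 2, Calder 2, Sable 2, Stratus 2. Every unit priced at $16,680.
Revenue = 8 × 16,680 = $133,440.

Total revenue: $133,440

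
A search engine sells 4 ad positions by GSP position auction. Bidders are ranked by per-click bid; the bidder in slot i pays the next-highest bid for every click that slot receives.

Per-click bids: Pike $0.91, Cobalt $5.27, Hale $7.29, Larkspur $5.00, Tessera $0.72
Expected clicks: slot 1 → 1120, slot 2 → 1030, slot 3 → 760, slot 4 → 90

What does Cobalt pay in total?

Cobalt pays $5150.00

Per-click bids in order: $7.29 (Hale) > $5.27 (Cobalt) > $5.00 (Larkspur) > $0.91 (Pike) > $0.72 (Tessera)
Cobalt holds slot 2 → pays next bid $5.00 × 1030 clicks = $5150.00.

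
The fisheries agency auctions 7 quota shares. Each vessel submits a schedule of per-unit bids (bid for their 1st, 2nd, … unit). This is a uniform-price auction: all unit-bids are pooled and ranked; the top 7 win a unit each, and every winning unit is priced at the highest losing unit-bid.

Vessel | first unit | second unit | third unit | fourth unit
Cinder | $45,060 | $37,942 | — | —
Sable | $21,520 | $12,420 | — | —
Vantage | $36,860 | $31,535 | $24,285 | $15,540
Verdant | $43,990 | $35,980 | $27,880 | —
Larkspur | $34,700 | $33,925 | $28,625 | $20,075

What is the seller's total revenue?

Total revenue: $220,745

All unit-bids, highest first — top 7: 45,060 (Cinder-1), 43,990 (Verdant-1), 37,942 (Cinder-2), 36,860 (Vantage-1), 35,980 (Verdant-2), 34,700 (Larkspur-1), 33,925 (Larkspur-2)
First bid not allocated: $31,535.
Allocation: Cinder 2, Larkspur 2, Vantage 1, Verdant 2. Every unit priced at $31,535.
Revenue = 7 × 31,535 = $220,745.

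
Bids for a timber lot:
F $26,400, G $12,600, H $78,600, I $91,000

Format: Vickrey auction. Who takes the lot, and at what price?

Vickrey auction: the highest bidder wins and pays the second-highest bid.
Bids ranked: 91,000 (I) > 78,600 (H) > 26,400 (F) > 12,600 (G)
I is highest; pays the second-highest bid, $78,600.

I pays $78,600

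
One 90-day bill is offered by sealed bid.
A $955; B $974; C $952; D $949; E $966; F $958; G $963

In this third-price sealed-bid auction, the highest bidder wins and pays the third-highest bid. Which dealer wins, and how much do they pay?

Sorting bids: 974 (B) > 966 (E) > 963 (G) > 958 (F) > 955 (A) > 952 (C) > …
B wins; payment is bid #3 in the ranking = $963.

B pays $963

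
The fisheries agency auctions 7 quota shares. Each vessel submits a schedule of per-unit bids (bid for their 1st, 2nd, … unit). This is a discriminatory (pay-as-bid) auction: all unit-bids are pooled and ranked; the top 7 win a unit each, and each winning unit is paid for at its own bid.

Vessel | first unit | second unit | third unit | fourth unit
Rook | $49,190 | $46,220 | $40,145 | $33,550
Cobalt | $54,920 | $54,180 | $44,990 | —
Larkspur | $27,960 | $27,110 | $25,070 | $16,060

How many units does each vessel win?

Cobalt 3, Rook 4

All unit-bids, highest first — top 7: 54,920 (Cobalt-1), 54,180 (Cobalt-2), 49,190 (Rook-1), 46,220 (Rook-2), 44,990 (Cobalt-3), 40,145 (Rook-3), 33,550 (Rook-4)
Next rejected bid: $27,960 (not a price — pay-as-bid).
Allocation: Cobalt 3, Rook 4.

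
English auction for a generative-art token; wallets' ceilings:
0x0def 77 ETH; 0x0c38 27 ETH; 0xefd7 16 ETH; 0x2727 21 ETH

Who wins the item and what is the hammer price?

Rule: the price rises until one bidder remains; the winner pays the price at which the last rival dropped out.
Limits ranked: 77 (0x0def) > 27 (0x0c38) > 21 (0x2727) > 16 (0xefd7)
Once the price passes 27 ETH, only 0x0def is left; the hammer falls at 0x0c38's limit of 27 ETH.

0x0def wins at 27 ETH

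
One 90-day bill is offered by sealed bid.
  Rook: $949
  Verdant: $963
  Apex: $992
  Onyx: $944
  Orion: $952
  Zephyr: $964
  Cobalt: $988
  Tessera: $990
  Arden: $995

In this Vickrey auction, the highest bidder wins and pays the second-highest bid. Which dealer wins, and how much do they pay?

Sorting bids: 995 (Arden) > 992 (Apex) > 990 (Tessera) > 988 (Cobalt) > 964 (Zephyr) > 963 (Verdant) > …
Second-price: Arden pays Apex's bid of $992.

Arden pays $992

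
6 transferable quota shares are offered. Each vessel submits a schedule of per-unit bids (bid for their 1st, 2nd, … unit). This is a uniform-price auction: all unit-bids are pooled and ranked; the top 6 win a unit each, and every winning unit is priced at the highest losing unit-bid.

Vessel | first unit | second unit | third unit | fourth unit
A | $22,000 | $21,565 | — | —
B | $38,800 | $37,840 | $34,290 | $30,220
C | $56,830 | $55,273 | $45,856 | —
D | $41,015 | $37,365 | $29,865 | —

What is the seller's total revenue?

All unit-bids, highest first — top 6: 56,830 (C-1), 55,273 (C-2), 45,856 (C-3), 41,015 (D-1), 38,800 (B-1), 37,840 (B-2)
The (k+1)-th unit-bid is $37,365.
Allocation: B 2, C 3, D 1. Every unit priced at $37,365.
Revenue = 6 × 37,365 = $224,190.

Total revenue: $224,190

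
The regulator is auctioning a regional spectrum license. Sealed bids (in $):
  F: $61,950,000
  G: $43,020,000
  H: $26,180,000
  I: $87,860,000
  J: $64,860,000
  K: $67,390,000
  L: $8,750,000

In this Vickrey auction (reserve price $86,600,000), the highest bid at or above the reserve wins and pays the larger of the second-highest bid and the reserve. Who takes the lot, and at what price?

Bids ranked: 87,860,000 (I) > 67,390,000 (K) > 64,860,000 (J) > 61,950,000 (F) > 43,020,000 (G) > 26,180,000 (H) > …
Highest eligible bid: I at $87,860,000.
Second-highest bid $67,390,000 is below the reserve $86,600,000, so the reserve binds → payment $86,600,000.

I pays $86,600,000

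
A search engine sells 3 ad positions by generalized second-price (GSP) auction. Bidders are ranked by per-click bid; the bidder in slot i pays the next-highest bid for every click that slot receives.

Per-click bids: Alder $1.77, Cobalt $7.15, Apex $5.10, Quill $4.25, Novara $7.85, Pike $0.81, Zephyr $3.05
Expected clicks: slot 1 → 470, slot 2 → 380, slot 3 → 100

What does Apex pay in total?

Apex pays $425.00

Ranked by bid: $7.85 (Novara) > $7.15 (Cobalt) > $5.10 (Apex) > $4.25 (Quill) > …
Apex holds slot 3 → pays next bid $4.25 × 100 clicks = $425.00.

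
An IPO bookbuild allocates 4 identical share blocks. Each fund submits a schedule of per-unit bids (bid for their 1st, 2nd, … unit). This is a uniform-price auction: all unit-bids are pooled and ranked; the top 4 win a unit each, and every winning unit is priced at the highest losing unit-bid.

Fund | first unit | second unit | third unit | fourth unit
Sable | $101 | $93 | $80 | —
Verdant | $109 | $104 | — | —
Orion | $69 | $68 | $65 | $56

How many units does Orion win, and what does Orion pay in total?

Orion: 0 units, pays $0

Merging the schedules and taking the best 4: 109 (Verdant-1), 104 (Verdant-2), 101 (Sable-1), 93 (Sable-2)
The (k+1)-th unit-bid is $80.
Orion wins 0 unit(s) at $80 each.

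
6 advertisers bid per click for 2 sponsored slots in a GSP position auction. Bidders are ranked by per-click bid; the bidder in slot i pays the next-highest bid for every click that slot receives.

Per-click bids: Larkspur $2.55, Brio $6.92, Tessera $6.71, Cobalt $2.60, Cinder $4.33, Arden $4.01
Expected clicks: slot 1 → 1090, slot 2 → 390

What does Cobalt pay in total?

Sorting advertisers: $6.92 (Brio) > $6.71 (Tessera) > $4.33 (Cinder) > …
Cobalt ranks below slot 2 → no slot, pays nothing.

Cobalt pays $0.00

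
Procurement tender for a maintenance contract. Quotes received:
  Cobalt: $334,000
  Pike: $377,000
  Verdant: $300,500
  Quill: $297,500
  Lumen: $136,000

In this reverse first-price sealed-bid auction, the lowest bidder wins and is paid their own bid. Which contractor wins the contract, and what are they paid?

Lumen is paid $136,000

Bids in order: 136,000 (Lumen) < 297,500 (Quill) < 300,500 (Verdant) < 334,000 (Cobalt) < 377,000 (Pike)
First-price: Lumen is paid what they bid, $136,000.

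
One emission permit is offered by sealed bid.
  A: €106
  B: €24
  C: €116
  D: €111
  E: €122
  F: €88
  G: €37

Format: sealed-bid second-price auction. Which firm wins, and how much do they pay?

Bids ranked: 122 (E) > 116 (C) > 111 (D) > 106 (A) > 88 (F) > 37 (G) > …
Second-price: E pays C's bid of €116.

E pays €116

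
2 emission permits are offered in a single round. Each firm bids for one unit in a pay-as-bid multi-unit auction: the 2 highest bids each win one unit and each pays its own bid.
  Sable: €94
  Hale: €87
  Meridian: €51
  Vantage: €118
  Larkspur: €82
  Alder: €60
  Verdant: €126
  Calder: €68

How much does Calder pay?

Sorting: 126 (Verdant), 118 (Vantage), 94 (Sable), 87 (Hale), …
The 2 highest are Verdant, Vantage.
Calder does not win → €0.

Calder pays €0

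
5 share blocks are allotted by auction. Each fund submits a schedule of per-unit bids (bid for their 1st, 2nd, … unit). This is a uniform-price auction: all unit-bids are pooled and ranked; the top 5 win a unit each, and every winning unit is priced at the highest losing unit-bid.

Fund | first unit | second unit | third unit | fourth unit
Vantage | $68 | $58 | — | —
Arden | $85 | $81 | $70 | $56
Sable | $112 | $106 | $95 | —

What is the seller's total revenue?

All unit-bids, highest first — top 5: 112 (Sable-1), 106 (Sable-2), 95 (Sable-3), 85 (Arden-1), 81 (Arden-2)
First bid not allocated: $70.
Allocation: Arden 2, Sable 3. Every unit priced at $70.
Revenue = 5 × 70 = $350.

Total revenue: $350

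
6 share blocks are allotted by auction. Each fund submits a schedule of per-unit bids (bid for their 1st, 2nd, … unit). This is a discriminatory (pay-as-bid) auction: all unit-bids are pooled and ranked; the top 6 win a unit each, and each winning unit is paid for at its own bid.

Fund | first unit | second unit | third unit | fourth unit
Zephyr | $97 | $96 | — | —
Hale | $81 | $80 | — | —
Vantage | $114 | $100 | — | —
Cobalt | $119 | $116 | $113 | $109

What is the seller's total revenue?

Total revenue: $671

Merging the schedules and taking the best 6: 119 (Cobalt-1), 116 (Cobalt-2), 114 (Vantage-1), 113 (Cobalt-3), 109 (Cobalt-4), 100 (Vantage-2)
Next rejected bid: $97 (not a price — pay-as-bid).
Each winning unit pays its own bid.
Revenue = 119 + 116 + 114 + 113 + 109 + 100 = $671.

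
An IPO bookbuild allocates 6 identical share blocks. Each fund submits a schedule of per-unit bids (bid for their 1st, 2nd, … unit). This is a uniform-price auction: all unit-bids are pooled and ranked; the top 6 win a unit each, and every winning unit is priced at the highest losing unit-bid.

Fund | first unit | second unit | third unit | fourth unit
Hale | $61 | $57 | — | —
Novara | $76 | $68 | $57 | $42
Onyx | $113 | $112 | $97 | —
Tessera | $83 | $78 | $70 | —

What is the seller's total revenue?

Pooled unit-bids ranked (top 6): 113 (Onyx-1), 112 (Onyx-2), 97 (Onyx-3), 83 (Tessera-1), 78 (Tessera-2), 76 (Novara-1)
First bid not allocated: $70.
Allocation: Novara 1, Onyx 3, Tessera 2. Every unit priced at $70.
Revenue = 6 × 70 = $420.

Total revenue: $420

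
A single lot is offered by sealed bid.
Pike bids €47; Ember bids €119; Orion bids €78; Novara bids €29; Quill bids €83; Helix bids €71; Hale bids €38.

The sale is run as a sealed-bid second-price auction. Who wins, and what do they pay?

Ember pays €83

Bids ranked: 119 (Ember) > 83 (Quill) > 78 (Orion) > 71 (Helix) > 47 (Pike) > 38 (Hale) > …
Ember is highest; pays the second-highest bid, €83.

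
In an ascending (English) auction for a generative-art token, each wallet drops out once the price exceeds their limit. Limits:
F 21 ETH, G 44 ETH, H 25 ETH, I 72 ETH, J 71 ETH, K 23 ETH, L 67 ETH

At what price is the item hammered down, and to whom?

I wins at 71 ETH

Sorting limits: 72 (I) > 71 (J) > 67 (L) > 44 (G) > 25 (H) > 23 (K) > …
Once the price passes 71 ETH, only I is left; the hammer falls at J's limit of 71 ETH.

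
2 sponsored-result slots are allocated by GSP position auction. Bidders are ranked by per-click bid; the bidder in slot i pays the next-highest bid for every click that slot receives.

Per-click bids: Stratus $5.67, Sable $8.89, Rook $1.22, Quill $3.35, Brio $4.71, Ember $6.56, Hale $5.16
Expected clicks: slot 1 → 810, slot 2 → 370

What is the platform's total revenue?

Total revenue: $7411.50

Sorting advertisers: $8.89 (Sable) > $6.56 (Ember) > $5.67 (Stratus) > …
Slot 1: Sable pays $6.56 × 810 = $5313.60
Slot 2: Ember pays $5.67 × 370 = $2097.90
Total = $7411.50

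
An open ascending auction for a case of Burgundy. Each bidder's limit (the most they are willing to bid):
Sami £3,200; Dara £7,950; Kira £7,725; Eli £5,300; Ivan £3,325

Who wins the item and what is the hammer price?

Dara wins at £7,725

Limits ranked: 7,950 (Dara) > 7,725 (Kira) > 5,300 (Eli) > 3,325 (Ivan) > 3,200 (Sami)
Bidding ends when Kira exits at £7,725; Dara takes it.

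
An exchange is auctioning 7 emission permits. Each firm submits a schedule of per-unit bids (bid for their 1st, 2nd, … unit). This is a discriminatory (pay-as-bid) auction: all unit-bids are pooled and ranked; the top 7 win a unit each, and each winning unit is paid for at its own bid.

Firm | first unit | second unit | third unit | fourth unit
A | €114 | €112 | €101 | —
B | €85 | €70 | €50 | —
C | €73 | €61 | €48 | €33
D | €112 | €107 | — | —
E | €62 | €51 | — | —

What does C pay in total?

Merging the schedules and taking the best 7: 114 (A-1), 112 (A-2), 112 (D-1), 107 (D-2), 101 (A-3), 85 (B-1), 73 (C-1)
Next rejected bid: €70 (not a price — pay-as-bid).
C's winning unit-bids: 73 = €73.

C pays €73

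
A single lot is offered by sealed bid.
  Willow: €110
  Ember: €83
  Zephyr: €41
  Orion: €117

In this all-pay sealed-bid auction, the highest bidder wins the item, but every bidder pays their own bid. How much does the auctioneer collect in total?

Total revenue: €351

Bids in order: 117 (Orion) > 110 (Willow) > 83 (Ember) > 41 (Zephyr)
Orion wins with the top bid; all bids are sunk regardless.
Every bidder forfeits their bid regardless of winning.
Revenue = 110 + 83 + 41 + 117 = €351.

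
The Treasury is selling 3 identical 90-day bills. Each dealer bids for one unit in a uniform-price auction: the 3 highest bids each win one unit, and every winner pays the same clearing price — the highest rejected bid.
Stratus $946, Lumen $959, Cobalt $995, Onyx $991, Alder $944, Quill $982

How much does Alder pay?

Sorting: 995 (Cobalt), 991 (Onyx), 982 (Quill), 959 (Lumen), 946 (Stratus), …
The 3 highest are Cobalt, Onyx, Quill.
First losing bid is Lumen's $959, which sets the uniform price.
Alder does not win → pays $0.

Alder pays $0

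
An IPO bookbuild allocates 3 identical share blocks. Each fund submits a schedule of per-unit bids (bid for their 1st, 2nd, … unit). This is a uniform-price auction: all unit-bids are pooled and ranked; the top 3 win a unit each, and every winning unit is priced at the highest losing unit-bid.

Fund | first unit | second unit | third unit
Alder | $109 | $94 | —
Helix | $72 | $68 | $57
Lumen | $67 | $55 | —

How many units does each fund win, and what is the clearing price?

Alder 2, Helix 1; clearing price $68

All unit-bids, highest first — top 3: 109 (Alder-1), 94 (Alder-2), 72 (Helix-1)
The (k+1)-th unit-bid is $68.
Allocation: Alder 2, Helix 1.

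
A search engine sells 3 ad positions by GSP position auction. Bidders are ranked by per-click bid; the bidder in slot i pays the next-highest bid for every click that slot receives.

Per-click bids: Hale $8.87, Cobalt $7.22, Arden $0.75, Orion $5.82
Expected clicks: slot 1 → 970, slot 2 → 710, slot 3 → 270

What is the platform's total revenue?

Total revenue: $11338.10

Ranked by bid: $8.87 (Hale) > $7.22 (Cobalt) > $5.82 (Orion) > $0.75 (Arden)
Slot 1: Hale pays $7.22 × 970 = $7003.40
Slot 2: Cobalt pays $5.82 × 710 = $4132.20
Slot 3: Orion pays $0.75 × 270 = $202.50
Total = $11338.10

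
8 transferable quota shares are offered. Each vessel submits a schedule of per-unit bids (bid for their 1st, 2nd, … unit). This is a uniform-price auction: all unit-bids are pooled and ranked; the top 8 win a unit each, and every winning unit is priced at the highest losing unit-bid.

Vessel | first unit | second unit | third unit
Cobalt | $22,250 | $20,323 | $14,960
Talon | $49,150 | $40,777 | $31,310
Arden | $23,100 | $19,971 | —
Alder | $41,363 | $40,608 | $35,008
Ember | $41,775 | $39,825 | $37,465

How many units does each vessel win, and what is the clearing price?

All unit-bids, highest first — top 8: 49,150 (Talon-1), 41,775 (Ember-1), 41,363 (Alder-1), 40,777 (Talon-2), 40,608 (Alder-2), 39,825 (Ember-2), 37,465 (Ember-3), 35,008 (Alder-3)
The (k+1)-th unit-bid is $31,310.
Allocation: Alder 3, Ember 3, Talon 2.

Alder 3, Ember 3, Talon 2; clearing price $31,310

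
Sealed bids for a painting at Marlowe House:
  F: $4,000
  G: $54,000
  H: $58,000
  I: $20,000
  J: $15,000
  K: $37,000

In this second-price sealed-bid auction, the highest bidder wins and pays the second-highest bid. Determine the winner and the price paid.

Second-price sealed-bid auction: the highest bidder wins and pays the second-highest bid.
Bids in order: 58,000 (H) > 54,000 (G) > 37,000 (K) > 20,000 (I) > 15,000 (J) > 4,000 (F)
H wins with the highest bid; price is set by the runner-up at $54,000.

H pays $54,000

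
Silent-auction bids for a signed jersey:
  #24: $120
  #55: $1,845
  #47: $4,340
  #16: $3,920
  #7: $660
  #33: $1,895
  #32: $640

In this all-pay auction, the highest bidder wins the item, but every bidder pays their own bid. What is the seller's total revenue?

Bids ranked: 4,340 (#47) > 3,920 (#16) > 1,895 (#33) > 1,845 (#55) > 660 (#7) > 640 (#32) > …
Every bidder forfeits their bid regardless of winning.
Revenue = 120 + 1,845 + 4,340 + 3,920 + 660 + 1,895 + 640 = $13,420.

Total revenue: $13,420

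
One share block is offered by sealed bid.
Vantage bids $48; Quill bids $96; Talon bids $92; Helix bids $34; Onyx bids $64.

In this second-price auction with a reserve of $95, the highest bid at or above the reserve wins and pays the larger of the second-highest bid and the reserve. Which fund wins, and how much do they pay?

Quill pays $95

Second-price auction with a reserve of $95: the highest bid at or above the reserve wins and pays the larger of the second-highest bid and the reserve.
Bids ranked: 96 (Quill) > 92 (Talon) > 64 (Onyx) > 48 (Vantage) > 34 (Helix)
Quill has the top bid at or above the reserve ($96).
max(second-highest $92, reserve $95) = $95.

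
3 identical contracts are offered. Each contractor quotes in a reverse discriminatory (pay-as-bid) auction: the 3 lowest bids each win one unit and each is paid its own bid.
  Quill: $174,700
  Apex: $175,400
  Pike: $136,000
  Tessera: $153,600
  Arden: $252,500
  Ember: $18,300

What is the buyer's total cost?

Total cost: $307,900

Ordering the bids: 18,300 (Ember), 136,000 (Pike), 153,600 (Tessera), 174,700 (Quill), 175,400 (Apex), …
Lowest 3: Ember, Pike, Tessera.
Total cost = 18,300 + 136,000 + 153,600 = $307,900.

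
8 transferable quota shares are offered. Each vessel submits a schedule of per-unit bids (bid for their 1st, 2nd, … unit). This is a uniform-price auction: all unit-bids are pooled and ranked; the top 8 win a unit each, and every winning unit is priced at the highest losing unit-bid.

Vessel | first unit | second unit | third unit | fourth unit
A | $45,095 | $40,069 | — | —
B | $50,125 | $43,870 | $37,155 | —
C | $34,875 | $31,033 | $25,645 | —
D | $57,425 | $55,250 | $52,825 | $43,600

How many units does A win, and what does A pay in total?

Pooled unit-bids ranked (top 8): 57,425 (D-1), 55,250 (D-2), 52,825 (D-3), 50,125 (B-1), 45,095 (A-1), 43,870 (B-2), 43,600 (D-4), 40,069 (A-2)
First bid not allocated: $37,155.
A wins 2 unit(s) at $37,155 each.

A: 2 units, pays $74,310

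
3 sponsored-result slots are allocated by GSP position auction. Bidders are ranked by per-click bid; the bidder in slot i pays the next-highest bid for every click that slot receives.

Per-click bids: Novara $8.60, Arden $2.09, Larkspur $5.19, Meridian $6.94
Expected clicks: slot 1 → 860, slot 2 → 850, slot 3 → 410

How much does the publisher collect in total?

Total revenue: $11236.80

Per-click bids in order: $8.60 (Novara) > $6.94 (Meridian) > $5.19 (Larkspur) > $2.09 (Arden)
Slot 1: Novara pays $6.94 × 860 = $5968.40
Slot 2: Meridian pays $5.19 × 850 = $4411.50
Slot 3: Larkspur pays $2.09 × 410 = $856.90
Total = $11236.80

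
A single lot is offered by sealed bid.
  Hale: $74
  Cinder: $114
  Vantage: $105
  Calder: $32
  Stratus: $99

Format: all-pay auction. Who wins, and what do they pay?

Bids in order: 114 (Cinder) > 105 (Vantage) > 99 (Stratus) > 74 (Hale) > 32 (Calder)
Cinder is highest and takes the item; every bidder forfeits their bid.

Cinder pays $114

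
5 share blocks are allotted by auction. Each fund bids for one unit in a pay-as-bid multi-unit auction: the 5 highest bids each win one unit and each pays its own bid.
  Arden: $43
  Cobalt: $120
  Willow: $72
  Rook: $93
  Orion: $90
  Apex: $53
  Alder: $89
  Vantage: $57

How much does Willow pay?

Willow pays $72

Ordering the bids: 120 (Cobalt), 93 (Rook), 90 (Orion), 89 (Alder), 72 (Willow), 57 (Vantage), 53 (Apex), …
Winners (5 units): Cobalt, Rook, Orion, Alder, Willow.
Willow wins → own bid $72.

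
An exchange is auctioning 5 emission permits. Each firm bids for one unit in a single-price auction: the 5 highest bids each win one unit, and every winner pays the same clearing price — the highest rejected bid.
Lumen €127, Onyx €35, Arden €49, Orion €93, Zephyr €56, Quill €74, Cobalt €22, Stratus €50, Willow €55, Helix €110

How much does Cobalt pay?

Ordering the bids: 127 (Lumen), 110 (Helix), 93 (Orion), 74 (Quill), 56 (Zephyr), 55 (Willow), 50 (Stratus), …
Winners (5 units): Lumen, Helix, Orion, Quill, Zephyr.
Clearing price = highest rejected bid = €55.
Cobalt does not win → pays €0.

Cobalt pays €0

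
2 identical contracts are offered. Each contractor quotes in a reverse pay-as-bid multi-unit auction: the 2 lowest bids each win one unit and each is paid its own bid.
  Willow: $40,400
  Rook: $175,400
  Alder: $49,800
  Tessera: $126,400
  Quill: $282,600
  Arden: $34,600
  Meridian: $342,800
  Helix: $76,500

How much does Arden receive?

Bids ranked low→high: 34,600 (Arden), 40,400 (Willow), 49,800 (Alder), 76,500 (Helix), …
Winners (2 units): Arden, Willow.
Arden wins → own bid $34,600.

Arden is paid $34,600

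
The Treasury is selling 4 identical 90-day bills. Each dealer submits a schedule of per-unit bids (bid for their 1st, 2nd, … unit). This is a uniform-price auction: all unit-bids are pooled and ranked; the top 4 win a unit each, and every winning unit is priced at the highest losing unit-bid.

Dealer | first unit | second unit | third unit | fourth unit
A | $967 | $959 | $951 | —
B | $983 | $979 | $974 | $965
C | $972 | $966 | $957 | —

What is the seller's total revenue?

Merging the schedules and taking the best 4: 983 (B-1), 979 (B-2), 974 (B-3), 972 (C-1)
Highest rejected unit-bid = $967.
Allocation: B 3, C 1. Every unit priced at $967.
Revenue = 4 × 967 = $3,868.

Total revenue: $3,868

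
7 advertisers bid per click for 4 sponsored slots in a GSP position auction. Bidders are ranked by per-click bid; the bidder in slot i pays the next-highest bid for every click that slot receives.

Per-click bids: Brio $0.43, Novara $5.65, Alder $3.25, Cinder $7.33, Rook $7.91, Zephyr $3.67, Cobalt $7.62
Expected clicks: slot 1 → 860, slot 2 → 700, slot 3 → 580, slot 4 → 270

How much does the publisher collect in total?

Total revenue: $15952.10

Ranked by bid: $7.91 (Rook) > $7.62 (Cobalt) > $7.33 (Cinder) > $5.65 (Novara) > $3.67 (Zephyr) > …
Slot 1: Rook pays $7.62 × 860 = $6553.20
Slot 2: Cobalt pays $7.33 × 700 = $5131.00
Slot 3: Cinder pays $5.65 × 580 = $3277.00
Slot 4: Novara pays $3.67 × 270 = $990.90
Total = $15952.10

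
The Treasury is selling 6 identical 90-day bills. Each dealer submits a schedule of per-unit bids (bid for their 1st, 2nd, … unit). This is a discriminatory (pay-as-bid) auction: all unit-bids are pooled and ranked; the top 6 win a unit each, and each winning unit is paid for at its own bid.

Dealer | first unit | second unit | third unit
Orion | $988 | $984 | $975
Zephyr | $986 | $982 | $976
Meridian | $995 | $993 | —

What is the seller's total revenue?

Total revenue: $5,928

Pooled unit-bids ranked (top 6): 995 (Meridian-1), 993 (Meridian-2), 988 (Orion-1), 986 (Zephyr-1), 984 (Orion-2), 982 (Zephyr-2)
Next rejected bid: $976 (not a price — pay-as-bid).
Each winning unit pays its own bid.
Revenue = 995 + 993 + 988 + 986 + 984 + 982 = $5,928.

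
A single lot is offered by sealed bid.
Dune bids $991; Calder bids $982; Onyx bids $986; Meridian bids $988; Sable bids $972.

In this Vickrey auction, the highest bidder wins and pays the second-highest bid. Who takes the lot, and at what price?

Rule: the highest bidder wins and pays the second-highest bid.
Bids in order: 991 (Dune) > 988 (Meridian) > 986 (Onyx) > 982 (Calder) > 972 (Sable)
Dune wins with the highest bid; price is set by the runner-up at $988.

Dune pays $988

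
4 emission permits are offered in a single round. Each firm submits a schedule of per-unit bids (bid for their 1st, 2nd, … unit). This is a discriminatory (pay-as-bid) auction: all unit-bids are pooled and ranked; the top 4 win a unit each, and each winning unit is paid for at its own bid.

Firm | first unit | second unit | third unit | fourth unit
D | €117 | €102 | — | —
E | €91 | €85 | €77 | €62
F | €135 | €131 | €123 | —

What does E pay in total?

All unit-bids, highest first — top 4: 135 (F-1), 131 (F-2), 123 (F-3), 117 (D-1)
Next rejected bid: €102 (not a price — pay-as-bid).
E wins no units.

E pays €0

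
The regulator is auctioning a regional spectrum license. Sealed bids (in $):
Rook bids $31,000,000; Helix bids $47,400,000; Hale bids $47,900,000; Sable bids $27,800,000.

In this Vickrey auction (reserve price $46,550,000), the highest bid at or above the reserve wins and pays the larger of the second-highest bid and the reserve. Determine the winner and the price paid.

Hale pays $47,400,000

Vickrey auction (reserve price $46,550,000): the highest bid at or above the reserve wins and pays the larger of the second-highest bid and the reserve.
Bids ranked: 47,900,000 (Hale) > 47,400,000 (Helix) > 31,000,000 (Rook) > 27,800,000 (Sable)
Highest eligible bid: Hale at $47,900,000.
Second-highest bid $47,400,000 exceeds the reserve $46,550,000 → payment $47,400,000.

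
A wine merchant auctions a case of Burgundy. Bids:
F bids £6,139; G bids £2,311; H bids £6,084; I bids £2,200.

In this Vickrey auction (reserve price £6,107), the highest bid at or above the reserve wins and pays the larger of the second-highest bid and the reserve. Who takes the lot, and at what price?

Vickrey auction (reserve price £6,107): the highest bid at or above the reserve wins and pays the larger of the second-highest bid and the reserve.
Bids in order: 6,139 (F) > 6,084 (H) > 2,311 (G) > 2,200 (I)
Highest eligible bid: F at £6,139.
Second-highest bid £6,084 is below the reserve £6,107, so the reserve binds → payment £6,107.

F pays £6,107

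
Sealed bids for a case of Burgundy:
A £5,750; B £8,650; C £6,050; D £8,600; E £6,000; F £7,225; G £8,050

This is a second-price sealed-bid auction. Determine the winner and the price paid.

Sorting bids: 8,650 (B) > 8,600 (D) > 8,050 (G) > 7,225 (F) > 6,050 (C) > 6,000 (E) > …
B wins with the highest bid; price is set by the runner-up at £8,600.

B pays £8,600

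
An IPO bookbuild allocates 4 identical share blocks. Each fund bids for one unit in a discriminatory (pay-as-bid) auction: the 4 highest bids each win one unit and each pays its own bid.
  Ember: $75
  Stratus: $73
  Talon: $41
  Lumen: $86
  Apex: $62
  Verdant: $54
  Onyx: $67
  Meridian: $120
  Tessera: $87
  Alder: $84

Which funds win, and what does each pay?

Meridian $120, Tessera $87, Lumen $86, Alder $84

Sorting: 120 (Meridian), 87 (Tessera), 86 (Lumen), 84 (Alder), 75 (Ember), 73 (Stratus), …
Top 4: Meridian, Tessera, Lumen, Alder.
Each winner pays its own bid: Meridian $120, Tessera $87, Lumen $86, Alder $84.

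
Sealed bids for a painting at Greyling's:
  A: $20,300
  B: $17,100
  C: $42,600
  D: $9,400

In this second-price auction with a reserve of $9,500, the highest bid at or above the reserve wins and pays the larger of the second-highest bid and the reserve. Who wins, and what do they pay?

Sorting bids: 42,600 (C) > 20,300 (A) > 17,100 (B) > 9,400 (D)
C has the top bid at or above the reserve ($42,600).
max(second-highest $20,300, reserve $9,500) = $20,300; the reserve does not bind.

C pays $20,300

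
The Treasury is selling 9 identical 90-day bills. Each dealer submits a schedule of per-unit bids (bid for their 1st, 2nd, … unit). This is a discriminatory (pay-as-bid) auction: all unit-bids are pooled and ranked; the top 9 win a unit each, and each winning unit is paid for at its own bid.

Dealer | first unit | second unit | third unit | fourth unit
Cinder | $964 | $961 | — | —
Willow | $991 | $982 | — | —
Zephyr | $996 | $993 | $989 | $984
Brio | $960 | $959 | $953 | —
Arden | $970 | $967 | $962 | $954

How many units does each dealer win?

Arden 2, Cinder 1, Willow 2, Zephyr 4

Merging the schedules and taking the best 9: 996 (Zephyr-1), 993 (Zephyr-2), 991 (Willow-1), 989 (Zephyr-3), 984 (Zephyr-4), 982 (Willow-2), 970 (Arden-1), 967 (Arden-2), 964 (Cinder-1)
Next rejected bid: $962 (not a price — pay-as-bid).
Allocation: Arden 2, Cinder 1, Willow 2, Zephyr 4.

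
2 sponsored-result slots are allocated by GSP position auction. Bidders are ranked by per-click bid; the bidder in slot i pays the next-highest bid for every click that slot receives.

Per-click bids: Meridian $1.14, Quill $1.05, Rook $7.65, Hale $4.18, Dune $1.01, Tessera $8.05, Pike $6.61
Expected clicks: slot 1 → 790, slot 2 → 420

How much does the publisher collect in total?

Total revenue: $8819.70

Per-click bids in order: $8.05 (Tessera) > $7.65 (Rook) > $6.61 (Pike) > …
Slot 1: Tessera pays $7.65 × 790 = $6043.50
Slot 2: Rook pays $6.61 × 420 = $2776.20
Total = $8819.70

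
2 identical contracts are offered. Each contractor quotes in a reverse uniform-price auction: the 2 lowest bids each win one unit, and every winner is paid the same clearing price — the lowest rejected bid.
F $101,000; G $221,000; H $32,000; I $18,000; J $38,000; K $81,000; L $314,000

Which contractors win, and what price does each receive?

Ordering the bids: 18,000 (I), 32,000 (H), 38,000 (J), 81,000 (K), …
Lowest 2: I, H.
First losing bid is J's $38,000, which sets the uniform price.

I, H; each is paid $38,000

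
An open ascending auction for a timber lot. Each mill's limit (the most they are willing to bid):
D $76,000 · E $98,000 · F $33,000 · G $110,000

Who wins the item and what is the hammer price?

Sorting limits: 110,000 (G) > 98,000 (E) > 76,000 (D) > 33,000 (F)
Once the price passes $98,000, only G is left; the hammer falls at E's limit of $98,000.

G wins at $98,000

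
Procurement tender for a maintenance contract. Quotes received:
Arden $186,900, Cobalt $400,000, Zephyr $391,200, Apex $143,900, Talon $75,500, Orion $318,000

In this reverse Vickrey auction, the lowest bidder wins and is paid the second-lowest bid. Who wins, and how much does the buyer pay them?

Talon is paid $143,900

Rule: the lowest bidder wins and is paid the second-lowest bid.
Bids ranked: 75,500 (Talon) < 143,900 (Apex) < 186,900 (Arden) < 318,000 (Orion) < 391,200 (Zephyr) < 400,000 (Cobalt)
Second-price: Talon is paid Apex's bid of $143,900.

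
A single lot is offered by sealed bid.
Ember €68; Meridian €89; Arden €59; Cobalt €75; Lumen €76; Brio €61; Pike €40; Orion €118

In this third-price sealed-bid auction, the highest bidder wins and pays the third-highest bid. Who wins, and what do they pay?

Orion pays €76

Third-price sealed-bid auction: the highest bidder wins and pays the third-highest bid.
Bids ranked: 118 (Orion) > 89 (Meridian) > 76 (Lumen) > 75 (Cobalt) > 68 (Ember) > 61 (Brio) > …
Orion is highest; pays the third-highest bid, €76.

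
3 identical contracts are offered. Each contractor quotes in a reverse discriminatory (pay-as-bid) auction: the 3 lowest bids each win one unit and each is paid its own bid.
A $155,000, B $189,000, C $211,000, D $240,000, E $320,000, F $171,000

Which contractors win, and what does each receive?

A $155,000, F $171,000, B $189,000

Bids ranked low→high: 155,000 (A), 171,000 (F), 189,000 (B), 211,000 (C), 240,000 (D), …
Lowest 3: A, F, B.
Each winner is paid its own bid: A $155,000, F $171,000, B $189,000.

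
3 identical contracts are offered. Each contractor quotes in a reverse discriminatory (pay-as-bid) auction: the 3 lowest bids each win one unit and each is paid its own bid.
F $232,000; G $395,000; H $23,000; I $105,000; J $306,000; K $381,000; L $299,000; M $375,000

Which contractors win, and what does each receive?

H $23,000, I $105,000, F $232,000

Bids ranked low→high: 23,000 (H), 105,000 (I), 232,000 (F), 299,000 (L), 306,000 (J), …
Winners (3 units): H, I, F.
Each winner is paid its own bid: H $23,000, I $105,000, F $232,000.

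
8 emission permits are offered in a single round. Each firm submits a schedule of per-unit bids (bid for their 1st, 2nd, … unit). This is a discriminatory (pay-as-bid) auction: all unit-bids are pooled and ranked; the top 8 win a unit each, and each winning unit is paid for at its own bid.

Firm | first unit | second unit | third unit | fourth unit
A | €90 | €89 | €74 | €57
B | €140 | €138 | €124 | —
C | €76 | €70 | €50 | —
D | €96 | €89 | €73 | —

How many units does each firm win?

A 2, B 3, C 1, D 2

Pooled unit-bids ranked (top 8): 140 (B-1), 138 (B-2), 124 (B-3), 96 (D-1), 90 (A-1), 89 (A-2), 89 (D-2), 76 (C-1)
Next rejected bid: €74 (not a price — pay-as-bid).
Allocation: A 2, B 3, C 1, D 2.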